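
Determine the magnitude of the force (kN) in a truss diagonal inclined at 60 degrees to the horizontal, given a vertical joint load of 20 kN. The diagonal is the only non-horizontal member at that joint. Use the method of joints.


At the joint, only the diagonal has a vertical component, so vertical equilibrium gives:
F * sin(60) = 20
F = 20 / sin(60)
= 20 / 0.866025
= 23.09 kN

23.09 kN


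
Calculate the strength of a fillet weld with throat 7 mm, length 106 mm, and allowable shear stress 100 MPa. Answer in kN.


Strength = throat * length * allowable stress
= 7 * 106 * 100 N
= 74200 N
= 74.2 kN

74.2 kN


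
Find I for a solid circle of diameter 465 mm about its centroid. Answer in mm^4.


r = d / 2 = 465 / 2 = 232.5 mm
I = pi * r^4 / 4 = pi * 232.5^4 / 4
= 2294994823.36 mm^4

2294994823.36 mm^4


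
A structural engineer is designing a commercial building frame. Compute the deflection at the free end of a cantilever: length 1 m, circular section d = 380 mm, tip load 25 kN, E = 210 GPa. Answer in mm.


I = pi * d^4 / 64 = pi * 380^4 / 64 = 1023538740.52 mm^4
L = 1000.0 mm, P = 25000.0 N, E = 210000.0 MPa
delta = P * L^3 / (3 * E * I)
= 25000.0 * 1000.0^3 / (3 * 210000.0 * 1023538740.52)
= 0.0388 mm

0.0388 mm


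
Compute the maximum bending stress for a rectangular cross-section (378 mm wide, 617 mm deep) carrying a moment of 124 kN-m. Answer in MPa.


I = b * h^3 / 12 = 378 * 617^3 / 12 = 7398881059.5 mm^4
y = h / 2 = 617 / 2 = 308.5 mm
M = 124 kN-m = 124000000.0 N-mm
sigma = M * y / I = 124000000.0 * 308.5 / 7398881059.5
= 5.17 MPa

5.17 MPa


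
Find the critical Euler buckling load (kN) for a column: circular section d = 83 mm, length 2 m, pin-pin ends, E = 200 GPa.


I = pi * d^4 / 64 = 2329604.88 mm^4
L = 2000.0 mm
P_cr = pi^2 * E * I / L^2
= 9.8696 * 200000.0 * 2329604.88 / 2000.0^2
= 1149613.93 N = 1149.6139 kN

1149.6139 kN


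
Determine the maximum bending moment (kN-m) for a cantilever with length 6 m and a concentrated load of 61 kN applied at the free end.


For a cantilever with a point load at the free end:
M_max = P * L = 61 * 6 = 366 kN-m

366 kN-m


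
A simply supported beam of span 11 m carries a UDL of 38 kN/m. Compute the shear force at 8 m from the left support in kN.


R_A = w * L / 2 = 38 * 11 / 2 = 209.0 kN
V(x) = R_A - w * x = 209.0 - 38 * 8
= -95.0 kN

-95.0 kN


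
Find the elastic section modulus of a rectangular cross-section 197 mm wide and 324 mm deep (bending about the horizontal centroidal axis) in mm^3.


S = b * h^2 / 6
= 197 * 324^2 / 6
= 197 * 104976 / 6
= 3446712.0 mm^3

3446712.0 mm^3


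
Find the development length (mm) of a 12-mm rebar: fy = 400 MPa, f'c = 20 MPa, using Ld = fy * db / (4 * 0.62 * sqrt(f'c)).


Ld = (fy * db) / (4 * 0.62 * sqrt(f'c))
= (400 * 12) / (4 * 0.62 * sqrt(20))
= 4800 / 11.0909
= 432.79 mm

432.79 mm


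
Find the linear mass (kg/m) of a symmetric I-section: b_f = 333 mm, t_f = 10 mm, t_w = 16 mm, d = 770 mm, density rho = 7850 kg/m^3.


A_flanges = 2 * 333 * 10 = 6660 mm^2
A_web = (770 - 2 * 10) * 16 = 12000 mm^2
A_total = 6660 + 12000 = 18660 mm^2 = 0.018660 m^2
Weight = rho * A = 7850 * 0.018660 = 146.481 kg/m

146.481 kg/m


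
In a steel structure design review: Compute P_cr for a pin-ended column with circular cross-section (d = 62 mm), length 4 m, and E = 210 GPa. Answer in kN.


I = pi * d^4 / 64 = 725331.7 mm^4
L = 4000.0 mm
P_cr = pi^2 * E * I / L^2
= 9.8696 * 210000.0 * 725331.7 / 4000.0^2
= 93958.42 N = 93.9584 kN

93.9584 kN


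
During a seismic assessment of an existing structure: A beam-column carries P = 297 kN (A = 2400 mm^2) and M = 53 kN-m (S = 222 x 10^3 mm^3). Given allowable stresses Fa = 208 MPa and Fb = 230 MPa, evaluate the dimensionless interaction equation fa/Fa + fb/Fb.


f_a = P / A = 297000.0 / 2400 = 123.75 MPa
f_b = M / S = 53000000.0 / 222000.0 = 238.7387 MPa
Ratio = f_a / Fa + f_b / Fb
= 123.75 / 208 + 238.7387 / 230
= 1.6329 (dimensionless)

1.6329 (dimensionless)


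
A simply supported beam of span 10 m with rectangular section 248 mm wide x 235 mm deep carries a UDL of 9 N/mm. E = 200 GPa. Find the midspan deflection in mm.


I = 248 * 235^3 / 12 = 268209416.67 mm^4
L = 10000.0 mm, w = 9 N/mm, E = 200000.0 MPa
delta = 5 * w * L^4 / (384 * E * I)
= 5 * 9 * 10000.0^4 / (384 * 200000.0 * 268209416.67)
= 21.8463 mm

21.8463 mm


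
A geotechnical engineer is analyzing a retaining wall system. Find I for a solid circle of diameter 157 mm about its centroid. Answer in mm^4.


r = d / 2 = 157 / 2 = 78.5 mm
I = pi * r^4 / 4 = pi * 78.5^4 / 4
= 29824179.76 mm^4

29824179.76 mm^4


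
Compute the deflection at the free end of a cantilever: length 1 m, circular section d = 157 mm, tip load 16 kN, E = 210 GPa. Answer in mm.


I = pi * d^4 / 64 = pi * 157^4 / 64 = 29824179.76 mm^4
L = 1000.0 mm, P = 16000.0 N, E = 210000.0 MPa
delta = P * L^3 / (3 * E * I)
= 16000.0 * 1000.0^3 / (3 * 210000.0 * 29824179.76)
= 0.8516 mm

0.8516 mm


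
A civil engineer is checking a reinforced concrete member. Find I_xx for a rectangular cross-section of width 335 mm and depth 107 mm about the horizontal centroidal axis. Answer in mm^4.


I = b * h^3 / 12
= 335 * 107^3 / 12
= 335 * 1225043 / 12
= 34199117.08 mm^4

34199117.08 mm^4


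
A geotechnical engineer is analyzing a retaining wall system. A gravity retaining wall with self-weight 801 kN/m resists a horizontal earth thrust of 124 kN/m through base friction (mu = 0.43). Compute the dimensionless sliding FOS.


Resisting force = mu * W = 0.43 * 801 = 344.43 kN/m
FOS = Resisting / Driving = 344.43 / 124
= 2.7777 (dimensionless)

2.7777 (dimensionless)


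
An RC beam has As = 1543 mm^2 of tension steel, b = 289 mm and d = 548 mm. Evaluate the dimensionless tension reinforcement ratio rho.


rho = As / (b * d)
= 1543 / (289 * 548)
= 1543 / 158372
= 0.009743 (dimensionless)

0.009743 (dimensionless)


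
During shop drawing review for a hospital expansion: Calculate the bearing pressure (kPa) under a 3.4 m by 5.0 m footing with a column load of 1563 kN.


A = 3.4 * 5.0 = 17.0 m^2
q = P / A = 1563 / 17.0
= 91.9412 kPa

91.9412 kPa


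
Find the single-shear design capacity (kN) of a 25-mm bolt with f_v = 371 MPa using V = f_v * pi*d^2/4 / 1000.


A = pi * d^2 / 4 = pi * 25^2 / 4 = 490.8739 mm^2
V = f_v * A / 1000 = 371 * 490.8739 / 1000
= 182.1142 kN

182.1142 kN


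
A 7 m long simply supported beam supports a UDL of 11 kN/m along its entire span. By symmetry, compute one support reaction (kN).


Total load = w * L = 11 * 7 = 77 kN
By symmetry, each reaction R = total / 2 = 77 / 2 = 38.5 kN

38.5 kN


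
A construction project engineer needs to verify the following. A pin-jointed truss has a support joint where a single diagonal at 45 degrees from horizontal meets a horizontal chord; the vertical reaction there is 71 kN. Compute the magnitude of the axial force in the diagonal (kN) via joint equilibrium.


At the joint, only the diagonal has a vertical component, so vertical equilibrium gives:
F * sin(45) = 71
F = 71 / sin(45)
= 71 / 0.707107
= 100.41 kN

100.41 kN


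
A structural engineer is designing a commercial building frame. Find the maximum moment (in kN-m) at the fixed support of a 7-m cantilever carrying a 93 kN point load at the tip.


For a cantilever with a point load at the free end:
M_max = P * L = 93 * 7 = 651 kN-m

651 kN-m


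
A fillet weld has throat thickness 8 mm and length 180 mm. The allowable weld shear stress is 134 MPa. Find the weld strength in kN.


Strength = throat * length * allowable stress
= 8 * 180 * 134 N
= 192960 N
= 192.96 kN

192.96 kN


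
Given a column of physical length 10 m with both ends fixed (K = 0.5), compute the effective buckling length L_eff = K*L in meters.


L_eff = K * L
= 0.5 * 10
= 5.0 m

5.0 m


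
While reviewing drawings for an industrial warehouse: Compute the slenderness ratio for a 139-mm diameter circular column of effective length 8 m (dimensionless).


Radius of gyration r = d / 4 = 139 / 4 = 34.75 mm
L_eff = 8000.0 mm
Slenderness ratio = L / r = 8000.0 / 34.75 = 230.22 (dimensionless)

230.22 (dimensionless)


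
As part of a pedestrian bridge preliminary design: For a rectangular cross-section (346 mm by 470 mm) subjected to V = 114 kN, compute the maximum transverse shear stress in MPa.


A = b * h = 346 * 470 = 162620 mm^2
V = 114 kN = 114000.0 N
tau_max = 1.5 * V / A = 1.5 * 114000.0 / 162620
= 1.0515 MPa

1.0515 MPa


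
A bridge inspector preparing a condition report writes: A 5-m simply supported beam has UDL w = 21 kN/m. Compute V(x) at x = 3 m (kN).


R_A = w * L / 2 = 21 * 5 / 2 = 52.5 kN
V(x) = R_A - w * x = 52.5 - 21 * 3
= -10.5 kN

-10.5 kN


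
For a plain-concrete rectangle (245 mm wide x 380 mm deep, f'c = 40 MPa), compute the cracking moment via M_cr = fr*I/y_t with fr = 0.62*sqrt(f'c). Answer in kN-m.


fr = 0.62 * sqrt(40) = 0.62 * 6.3246 = 3.9212 MPa
I = 245 * 380^3 / 12 = 1120303333.33 mm^4
y_t = 190.0 mm
M_cr = fr * I / y_t = 3.9212 * 1120303333.33 / 190.0 N-mm
= 23.1208 kN-m

23.1208 kN-m


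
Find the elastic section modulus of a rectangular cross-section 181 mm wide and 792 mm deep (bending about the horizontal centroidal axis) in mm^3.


S = b * h^2 / 6
= 181 * 792^2 / 6
= 181 * 627264 / 6
= 18922464.0 mm^3

18922464.0 mm^3


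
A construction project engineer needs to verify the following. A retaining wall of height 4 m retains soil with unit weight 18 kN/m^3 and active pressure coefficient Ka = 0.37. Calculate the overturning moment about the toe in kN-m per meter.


Pa = 0.5 * Ka * gamma * H^2
= 0.5 * 0.37 * 18 * 4^2
= 53.28 kN/m
Arm = H / 3 = 4 / 3 = 1.3333 m
Mo = Pa * arm = Pa * H / 3 = 53.28 * 4 / 3 = 71.04 kN-m/m

71.04 kN-m/m


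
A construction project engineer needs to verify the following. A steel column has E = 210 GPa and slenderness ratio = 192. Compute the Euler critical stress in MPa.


sigma_cr = pi^2 * E / lambda^2
= 9.8696 * 210000.0 / 192^2
= 9.8696 * 210000.0 / 36864
= 56.2233 MPa

56.2233 MPa


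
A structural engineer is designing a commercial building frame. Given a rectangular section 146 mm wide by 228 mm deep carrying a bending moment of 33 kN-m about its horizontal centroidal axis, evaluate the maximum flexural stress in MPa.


I = b * h^3 / 12 = 146 * 228^3 / 12 = 144203616.0 mm^4
y = h / 2 = 228 / 2 = 114.0 mm
M = 33 kN-m = 33000000.0 N-mm
sigma = M * y / I = 33000000.0 * 114.0 / 144203616.0
= 26.09 MPa

26.09 MPa


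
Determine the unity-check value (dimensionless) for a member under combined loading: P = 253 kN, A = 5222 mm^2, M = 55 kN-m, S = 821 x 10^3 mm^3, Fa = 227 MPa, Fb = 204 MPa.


f_a = P / A = 253000.0 / 5222 = 48.4489 MPa
f_b = M / S = 55000000.0 / 821000.0 = 66.9915 MPa
Ratio = f_a / Fa + f_b / Fb
= 48.4489 / 227 + 66.9915 / 204
= 0.5418 (dimensionless)

0.5418 (dimensionless)


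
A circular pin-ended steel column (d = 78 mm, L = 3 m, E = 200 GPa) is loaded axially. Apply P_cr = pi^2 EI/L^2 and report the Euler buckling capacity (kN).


I = pi * d^4 / 64 = 1816972.31 mm^4
L = 3000.0 mm
P_cr = pi^2 * E * I / L^2
= 9.8696 * 200000.0 * 1816972.31 / 3000.0^2
= 398506.62 N = 398.5066 kN

398.5066 kN


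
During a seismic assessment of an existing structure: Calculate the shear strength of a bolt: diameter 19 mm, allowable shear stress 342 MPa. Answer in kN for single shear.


A = pi * d^2 / 4 = pi * 19^2 / 4 = 283.5287 mm^2
V = f_v * A / 1000 = 342 * 283.5287 / 1000
= 96.9668 kN

96.9668 kN


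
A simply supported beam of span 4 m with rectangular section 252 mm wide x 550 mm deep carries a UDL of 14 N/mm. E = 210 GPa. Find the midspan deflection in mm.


I = 252 * 550^3 / 12 = 3493875000.0 mm^4
L = 4000.0 mm, w = 14 N/mm, E = 210000.0 MPa
delta = 5 * w * L^4 / (384 * E * I)
= 5 * 14 * 4000.0^4 / (384 * 210000.0 * 3493875000.0)
= 0.0636 mm

0.0636 mm


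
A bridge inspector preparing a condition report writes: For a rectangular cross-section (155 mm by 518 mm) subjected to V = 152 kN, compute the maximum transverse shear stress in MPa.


A = b * h = 155 * 518 = 80290 mm^2
V = 152 kN = 152000.0 N
tau_max = 1.5 * V / A = 1.5 * 152000.0 / 80290
= 2.8397 MPa

2.8397 MPa


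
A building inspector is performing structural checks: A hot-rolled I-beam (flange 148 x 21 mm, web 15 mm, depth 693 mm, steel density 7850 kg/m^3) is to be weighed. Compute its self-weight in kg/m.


A_flanges = 2 * 148 * 21 = 6216 mm^2
A_web = (693 - 2 * 21) * 15 = 9765 mm^2
A_total = 6216 + 9765 = 15981 mm^2 = 0.015981 m^2
Weight = rho * A = 7850 * 0.015981 = 125.4509 kg/m

125.4509 kg/m


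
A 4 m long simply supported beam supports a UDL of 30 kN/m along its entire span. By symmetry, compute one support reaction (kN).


Total load = w * L = 30 * 4 = 120 kN
By symmetry, each reaction R = total / 2 = 120 / 2 = 60.0 kN

60.0 kN


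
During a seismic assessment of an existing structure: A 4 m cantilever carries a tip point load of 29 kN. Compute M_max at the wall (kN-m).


For a cantilever with a point load at the free end:
M_max = P * L = 29 * 4 = 116 kN-m

116 kN-m


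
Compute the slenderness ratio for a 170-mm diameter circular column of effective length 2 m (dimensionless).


Radius of gyration r = d / 4 = 170 / 4 = 42.5 mm
L_eff = 2000.0 mm
Slenderness ratio = L / r = 2000.0 / 42.5 = 47.06 (dimensionless)

47.06 (dimensionless)


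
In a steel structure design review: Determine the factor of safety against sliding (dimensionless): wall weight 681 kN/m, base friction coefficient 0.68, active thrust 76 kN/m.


Resisting force = mu * W = 0.68 * 681 = 463.08 kN/m
FOS = Resisting / Driving = 463.08 / 76
= 6.0932 (dimensionless)

6.0932 (dimensionless)


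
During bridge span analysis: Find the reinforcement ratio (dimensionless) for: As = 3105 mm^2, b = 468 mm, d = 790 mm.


rho = As / (b * d)
= 3105 / (468 * 790)
= 3105 / 369720
= 0.008398 (dimensionless)

0.008398 (dimensionless)


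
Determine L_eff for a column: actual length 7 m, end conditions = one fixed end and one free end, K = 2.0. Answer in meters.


L_eff = K * L
= 2.0 * 7
= 14.0 m

14.0 m


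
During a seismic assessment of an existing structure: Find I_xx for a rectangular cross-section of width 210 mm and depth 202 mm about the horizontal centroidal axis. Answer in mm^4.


I = b * h^3 / 12
= 210 * 202^3 / 12
= 210 * 8242408 / 12
= 144242140.0 mm^4

144242140.0 mm^4


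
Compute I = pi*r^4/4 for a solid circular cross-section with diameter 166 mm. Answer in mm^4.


r = d / 2 = 166 / 2 = 83.0 mm
I = pi * r^4 / 4 = pi * 83.0^4 / 4
= 37273678.15 mm^4

37273678.15 mm^4


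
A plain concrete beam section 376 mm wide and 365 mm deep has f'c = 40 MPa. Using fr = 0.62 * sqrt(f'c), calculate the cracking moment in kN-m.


fr = 0.62 * sqrt(40) = 0.62 * 6.3246 = 3.9212 MPa
I = 376 * 365^3 / 12 = 1523649916.67 mm^4
y_t = 182.5 mm
M_cr = fr * I / y_t = 3.9212 * 1523649916.67 / 182.5 N-mm
= 32.7374 kN-m

32.7374 kN-m


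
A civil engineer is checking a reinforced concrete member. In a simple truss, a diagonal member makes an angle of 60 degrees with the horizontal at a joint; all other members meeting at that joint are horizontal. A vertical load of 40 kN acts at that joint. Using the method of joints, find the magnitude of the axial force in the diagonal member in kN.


At the joint, only the diagonal has a vertical component, so vertical equilibrium gives:
F * sin(60) = 40
F = 40 / sin(60)
= 40 / 0.866025
= 46.19 kN

46.19 kN


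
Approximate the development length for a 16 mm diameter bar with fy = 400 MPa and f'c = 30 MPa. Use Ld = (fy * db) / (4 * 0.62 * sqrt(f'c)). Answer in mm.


Ld = (fy * db) / (4 * 0.62 * sqrt(f'c))
= (400 * 16) / (4 * 0.62 * sqrt(30))
= 6400 / 13.5835
= 471.16 mm

471.16 mm


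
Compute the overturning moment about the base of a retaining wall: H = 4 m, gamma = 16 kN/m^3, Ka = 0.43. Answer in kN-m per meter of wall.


Pa = 0.5 * Ka * gamma * H^2
= 0.5 * 0.43 * 16 * 4^2
= 55.04 kN/m
Arm = H / 3 = 4 / 3 = 1.3333 m
Mo = Pa * arm = Pa * H / 3 = 55.04 * 4 / 3 = 73.3867 kN-m/m

73.3867 kN-m/m


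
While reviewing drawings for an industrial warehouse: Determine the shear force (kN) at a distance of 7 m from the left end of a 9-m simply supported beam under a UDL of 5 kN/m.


R_A = w * L / 2 = 5 * 9 / 2 = 22.5 kN
V(x) = R_A - w * x = 22.5 - 5 * 7
= -12.5 kN

-12.5 kN


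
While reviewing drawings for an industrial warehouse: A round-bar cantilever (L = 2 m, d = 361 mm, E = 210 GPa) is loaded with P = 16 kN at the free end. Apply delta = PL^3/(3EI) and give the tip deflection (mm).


I = pi * d^4 / 64 = pi * 361^4 / 64 = 833678701.27 mm^4
L = 2000.0 mm, P = 16000.0 N, E = 210000.0 MPa
delta = P * L^3 / (3 * E * I)
= 16000.0 * 2000.0^3 / (3 * 210000.0 * 833678701.27)
= 0.2437 mm

0.2437 mm


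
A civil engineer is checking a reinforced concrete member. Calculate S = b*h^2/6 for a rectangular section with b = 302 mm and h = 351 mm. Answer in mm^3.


S = b * h^2 / 6
= 302 * 351^2 / 6
= 302 * 123201 / 6
= 6201117.0 mm^3

6201117.0 mm^3


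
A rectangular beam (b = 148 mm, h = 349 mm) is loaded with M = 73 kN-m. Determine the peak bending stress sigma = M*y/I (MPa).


I = b * h^3 / 12 = 148 * 349^3 / 12 = 524272104.33 mm^4
y = h / 2 = 349 / 2 = 174.5 mm
M = 73 kN-m = 73000000.0 N-mm
sigma = M * y / I = 73000000.0 * 174.5 / 524272104.33
= 24.3 MPa

24.3 MPa


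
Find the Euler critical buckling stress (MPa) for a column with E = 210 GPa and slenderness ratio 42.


sigma_cr = pi^2 * E / lambda^2
= 9.8696 * 210000.0 / 42^2
= 9.8696 * 210000.0 / 1764
= 1174.9529 MPa

1174.9529 MPa


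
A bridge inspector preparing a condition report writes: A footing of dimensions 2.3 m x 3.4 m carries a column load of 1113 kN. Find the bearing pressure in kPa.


A = 2.3 * 3.4 = 7.82 m^2
q = P / A = 1113 / 7.82
= 142.3274 kPa

142.3274 kPa


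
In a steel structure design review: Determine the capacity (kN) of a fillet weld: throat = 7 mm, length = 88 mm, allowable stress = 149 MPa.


Strength = throat * length * allowable stress
= 7 * 88 * 149 N
= 91784 N
= 91.78 kN

91.78 kN


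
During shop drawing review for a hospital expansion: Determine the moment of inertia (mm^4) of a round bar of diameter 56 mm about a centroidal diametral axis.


r = d / 2 = 56 / 2 = 28.0 mm
I = pi * r^4 / 4 = pi * 28.0^4 / 4
= 482749.69 mm^4

482749.69 mm^4


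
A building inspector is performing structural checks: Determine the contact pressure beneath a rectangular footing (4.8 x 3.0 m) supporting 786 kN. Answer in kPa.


A = 4.8 * 3.0 = 14.4 m^2
q = P / A = 786 / 14.4
= 54.5833 kPa

54.5833 kPa


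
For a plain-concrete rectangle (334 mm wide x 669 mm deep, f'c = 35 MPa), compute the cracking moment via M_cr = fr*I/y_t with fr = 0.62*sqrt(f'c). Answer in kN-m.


fr = 0.62 * sqrt(35) = 0.62 * 5.9161 = 3.668 MPa
I = 334 * 669^3 / 12 = 8333809600.5 mm^4
y_t = 334.5 mm
M_cr = fr * I / y_t = 3.668 * 8333809600.5 / 334.5 N-mm
= 91.3846 kN-m

91.3846 kN-m


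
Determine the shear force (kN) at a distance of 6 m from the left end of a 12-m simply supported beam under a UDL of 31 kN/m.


R_A = w * L / 2 = 31 * 12 / 2 = 186.0 kN
V(x) = R_A - w * x = 186.0 - 31 * 6
= 0.0 kN

0.0 kN


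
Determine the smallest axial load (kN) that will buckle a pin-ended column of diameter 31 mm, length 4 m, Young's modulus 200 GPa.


I = pi * d^4 / 64 = 45333.23 mm^4
L = 4000.0 mm
P_cr = pi^2 * E * I / L^2
= 9.8696 * 200000.0 * 45333.23 / 4000.0^2
= 5592.76 N = 5.5928 kN

5.5928 kN


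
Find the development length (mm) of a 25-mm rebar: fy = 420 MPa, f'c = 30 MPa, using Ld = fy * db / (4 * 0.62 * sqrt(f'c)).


Ld = (fy * db) / (4 * 0.62 * sqrt(f'c))
= (420 * 25) / (4 * 0.62 * sqrt(30))
= 10500 / 13.5835
= 773.0 mm

773.0 mm


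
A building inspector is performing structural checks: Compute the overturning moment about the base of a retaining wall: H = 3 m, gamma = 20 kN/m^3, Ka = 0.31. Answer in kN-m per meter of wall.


Pa = 0.5 * Ka * gamma * H^2
= 0.5 * 0.31 * 20 * 3^2
= 27.9 kN/m
Arm = H / 3 = 3 / 3 = 1.0 m
Mo = Pa * arm = Pa * H / 3 = 27.9 * 3 / 3 = 27.9 kN-m/m

27.9 kN-m/m


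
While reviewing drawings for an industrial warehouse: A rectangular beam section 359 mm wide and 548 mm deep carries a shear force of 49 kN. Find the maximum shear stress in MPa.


A = b * h = 359 * 548 = 196732 mm^2
V = 49 kN = 49000.0 N
tau_max = 1.5 * V / A = 1.5 * 49000.0 / 196732
= 0.3736 MPa

0.3736 MPa


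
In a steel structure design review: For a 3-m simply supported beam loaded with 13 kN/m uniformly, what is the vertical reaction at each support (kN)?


Total load = w * L = 13 * 3 = 39 kN
By symmetry, each reaction R = total / 2 = 39 / 2 = 19.5 kN

19.5 kN


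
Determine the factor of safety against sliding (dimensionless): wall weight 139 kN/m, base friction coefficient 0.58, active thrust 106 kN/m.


Resisting force = mu * W = 0.58 * 139 = 80.62 kN/m
FOS = Resisting / Driving = 80.62 / 106
= 0.7606 (dimensionless)

0.7606 (dimensionless)


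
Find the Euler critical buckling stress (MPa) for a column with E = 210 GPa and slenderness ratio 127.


sigma_cr = pi^2 * E / lambda^2
= 9.8696 * 210000.0 / 127^2
= 9.8696 * 210000.0 / 16129
= 128.5025 MPa

128.5025 MPa


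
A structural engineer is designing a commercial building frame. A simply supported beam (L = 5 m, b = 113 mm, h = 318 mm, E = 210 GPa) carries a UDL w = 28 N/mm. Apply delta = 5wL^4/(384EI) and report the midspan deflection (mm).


I = 113 * 318^3 / 12 = 302815818.0 mm^4
L = 5000.0 mm, w = 28 N/mm, E = 210000.0 MPa
delta = 5 * w * L^4 / (384 * E * I)
= 5 * 28 * 5000.0^4 / (384 * 210000.0 * 302815818.0)
= 3.5833 mm

3.5833 mm


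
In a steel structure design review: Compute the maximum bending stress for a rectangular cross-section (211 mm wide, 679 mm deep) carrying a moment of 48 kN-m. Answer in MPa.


I = b * h^3 / 12 = 211 * 679^3 / 12 = 5504406919.08 mm^4
y = h / 2 = 679 / 2 = 339.5 mm
M = 48 kN-m = 48000000.0 N-mm
sigma = M * y / I = 48000000.0 * 339.5 / 5504406919.08
= 2.96 MPa

2.96 MPa


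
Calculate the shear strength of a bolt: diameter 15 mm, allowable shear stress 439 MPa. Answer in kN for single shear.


A = pi * d^2 / 4 = pi * 15^2 / 4 = 176.7146 mm^2
V = f_v * A / 1000 = 439 * 176.7146 / 1000
= 77.5777 kN

77.5777 kN


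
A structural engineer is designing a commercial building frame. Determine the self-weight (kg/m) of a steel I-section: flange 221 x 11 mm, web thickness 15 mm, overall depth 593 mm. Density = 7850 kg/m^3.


A_flanges = 2 * 221 * 11 = 4862 mm^2
A_web = (593 - 2 * 11) * 15 = 8565 mm^2
A_total = 4862 + 8565 = 13427 mm^2 = 0.013427 m^2
Weight = rho * A = 7850 * 0.013427 = 105.4019 kg/m

105.4019 kg/m


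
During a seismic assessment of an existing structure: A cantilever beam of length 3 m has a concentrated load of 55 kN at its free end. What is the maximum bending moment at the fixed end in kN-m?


For a cantilever with a point load at the free end:
M_max = P * L = 55 * 3 = 165 kN-m

165 kN-m


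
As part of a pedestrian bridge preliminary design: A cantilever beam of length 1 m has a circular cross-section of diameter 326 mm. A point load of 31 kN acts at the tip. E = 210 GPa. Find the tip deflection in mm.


I = pi * d^4 / 64 = pi * 326^4 / 64 = 554421800.61 mm^4
L = 1000.0 mm, P = 31000.0 N, E = 210000.0 MPa
delta = P * L^3 / (3 * E * I)
= 31000.0 * 1000.0^3 / (3 * 210000.0 * 554421800.61)
= 0.0888 mm

0.0888 mm


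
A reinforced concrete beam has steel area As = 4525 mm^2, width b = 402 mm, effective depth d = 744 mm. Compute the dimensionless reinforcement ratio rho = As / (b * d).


rho = As / (b * d)
= 4525 / (402 * 744)
= 4525 / 299088
= 0.015129 (dimensionless)

0.015129 (dimensionless)


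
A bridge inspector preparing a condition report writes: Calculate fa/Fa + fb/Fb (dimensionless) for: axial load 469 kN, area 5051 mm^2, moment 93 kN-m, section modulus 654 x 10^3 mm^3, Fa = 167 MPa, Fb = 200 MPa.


f_a = P / A = 469000.0 / 5051 = 92.8529 MPa
f_b = M / S = 93000000.0 / 654000.0 = 142.2018 MPa
Ratio = f_a / Fa + f_b / Fb
= 92.8529 / 167 + 142.2018 / 200
= 1.267 (dimensionless)

1.267 (dimensionless)


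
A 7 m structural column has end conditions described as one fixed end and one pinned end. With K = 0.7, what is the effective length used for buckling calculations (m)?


L_eff = K * L
= 0.7 * 7
= 4.9 m

4.9 m


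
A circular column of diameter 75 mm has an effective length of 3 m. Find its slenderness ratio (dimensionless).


Radius of gyration r = d / 4 = 75 / 4 = 18.75 mm
L_eff = 3000.0 mm
Slenderness ratio = L / r = 3000.0 / 18.75 = 160.0 (dimensionless)

160.0 (dimensionless)


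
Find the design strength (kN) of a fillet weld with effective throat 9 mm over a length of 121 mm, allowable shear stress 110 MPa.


Strength = throat * length * allowable stress
= 9 * 121 * 110 N
= 119790 N
= 119.79 kN

119.79 kN


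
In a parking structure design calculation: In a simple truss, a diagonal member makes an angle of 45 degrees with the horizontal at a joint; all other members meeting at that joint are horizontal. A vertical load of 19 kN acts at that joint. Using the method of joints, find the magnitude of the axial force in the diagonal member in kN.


At the joint, only the diagonal has a vertical component, so vertical equilibrium gives:
F * sin(45) = 19
F = 19 / sin(45)
= 19 / 0.707107
= 26.87 kN

26.87 kN


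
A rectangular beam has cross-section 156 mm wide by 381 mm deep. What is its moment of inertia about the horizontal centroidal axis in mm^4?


I = b * h^3 / 12
= 156 * 381^3 / 12
= 156 * 55306341 / 12
= 718982433.0 mm^4

718982433.0 mm^4


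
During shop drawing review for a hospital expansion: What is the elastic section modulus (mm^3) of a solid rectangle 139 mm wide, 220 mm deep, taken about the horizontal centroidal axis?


S = b * h^2 / 6
= 139 * 220^2 / 6
= 139 * 48400 / 6
= 1121266.67 mm^3

1121266.67 mm^3


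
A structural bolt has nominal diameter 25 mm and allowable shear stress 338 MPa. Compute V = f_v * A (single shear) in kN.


A = pi * d^2 / 4 = pi * 25^2 / 4 = 490.8739 mm^2
V = f_v * A / 1000 = 338 * 490.8739 / 1000
= 165.9154 kN

165.9154 kN


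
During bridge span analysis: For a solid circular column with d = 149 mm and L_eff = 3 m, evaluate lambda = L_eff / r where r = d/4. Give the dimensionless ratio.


Radius of gyration r = d / 4 = 149 / 4 = 37.25 mm
L_eff = 3000.0 mm
Slenderness ratio = L / r = 3000.0 / 37.25 = 80.54 (dimensionless)

80.54 (dimensionless)


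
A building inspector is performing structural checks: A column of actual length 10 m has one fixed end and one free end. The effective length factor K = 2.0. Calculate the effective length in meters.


L_eff = K * L
= 2.0 * 10
= 20.0 m

20.0 m


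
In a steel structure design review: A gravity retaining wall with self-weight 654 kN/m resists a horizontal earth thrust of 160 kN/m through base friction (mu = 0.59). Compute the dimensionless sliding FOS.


Resisting force = mu * W = 0.59 * 654 = 385.86 kN/m
FOS = Resisting / Driving = 385.86 / 160
= 2.4116 (dimensionless)

2.4116 (dimensionless)


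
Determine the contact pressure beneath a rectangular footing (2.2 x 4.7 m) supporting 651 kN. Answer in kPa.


A = 2.2 * 4.7 = 10.34 m^2
q = P / A = 651 / 10.34
= 62.9594 kPa

62.9594 kPa


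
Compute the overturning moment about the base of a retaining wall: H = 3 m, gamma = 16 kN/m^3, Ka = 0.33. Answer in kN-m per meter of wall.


Pa = 0.5 * Ka * gamma * H^2
= 0.5 * 0.33 * 16 * 3^2
= 23.76 kN/m
Arm = H / 3 = 3 / 3 = 1.0 m
Mo = Pa * arm = Pa * H / 3 = 23.76 * 3 / 3 = 23.76 kN-m/m

23.76 kN-m/m


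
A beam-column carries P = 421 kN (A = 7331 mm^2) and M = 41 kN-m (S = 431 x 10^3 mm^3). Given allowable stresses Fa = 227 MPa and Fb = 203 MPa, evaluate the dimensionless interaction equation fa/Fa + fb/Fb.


f_a = P / A = 421000.0 / 7331 = 57.4274 MPa
f_b = M / S = 41000000.0 / 431000.0 = 95.1276 MPa
Ratio = f_a / Fa + f_b / Fb
= 57.4274 / 227 + 95.1276 / 203
= 0.7216 (dimensionless)

0.7216 (dimensionless)


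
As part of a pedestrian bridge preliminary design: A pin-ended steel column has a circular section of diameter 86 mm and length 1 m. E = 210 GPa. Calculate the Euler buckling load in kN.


I = pi * d^4 / 64 = 2685120.03 mm^4
L = 1000.0 mm
P_cr = pi^2 * E * I / L^2
= 9.8696 * 210000.0 * 2685120.03 / 1000.0^2
= 5565225.21 N = 5565.2252 kN

5565.2252 kN


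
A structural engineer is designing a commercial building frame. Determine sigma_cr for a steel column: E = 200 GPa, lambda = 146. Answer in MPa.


sigma_cr = pi^2 * E / lambda^2
= 9.8696 * 200000.0 / 146^2
= 9.8696 * 200000.0 / 21316
= 92.6028 MPa

92.6028 MPa


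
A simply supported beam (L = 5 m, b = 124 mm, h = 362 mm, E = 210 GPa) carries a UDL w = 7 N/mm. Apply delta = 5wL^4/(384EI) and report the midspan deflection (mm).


I = 124 * 362^3 / 12 = 490191922.67 mm^4
L = 5000.0 mm, w = 7 N/mm, E = 210000.0 MPa
delta = 5 * w * L^4 / (384 * E * I)
= 5 * 7 * 5000.0^4 / (384 * 210000.0 * 490191922.67)
= 0.5534 mm

0.5534 mm


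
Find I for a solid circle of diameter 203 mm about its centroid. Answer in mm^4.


r = d / 2 = 203 / 2 = 101.5 mm
I = pi * r^4 / 4 = pi * 101.5^4 / 4
= 83359298.34 mm^4

83359298.34 mm^4


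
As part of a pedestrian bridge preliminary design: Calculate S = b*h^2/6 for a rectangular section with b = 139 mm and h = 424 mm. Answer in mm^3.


S = b * h^2 / 6
= 139 * 424^2 / 6
= 139 * 179776 / 6
= 4164810.67 mm^3

4164810.67 mm^3


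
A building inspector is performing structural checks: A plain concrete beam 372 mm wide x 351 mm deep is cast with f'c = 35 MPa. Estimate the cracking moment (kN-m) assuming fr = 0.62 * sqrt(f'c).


fr = 0.62 * sqrt(35) = 0.62 * 5.9161 = 3.668 MPa
I = 372 * 351^3 / 12 = 1340550081.0 mm^4
y_t = 175.5 mm
M_cr = fr * I / y_t = 3.668 * 1340550081.0 / 175.5 N-mm
= 28.0176 kN-m

28.0176 kN-m


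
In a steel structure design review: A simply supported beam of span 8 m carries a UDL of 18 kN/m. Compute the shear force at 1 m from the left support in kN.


R_A = w * L / 2 = 18 * 8 / 2 = 72.0 kN
V(x) = R_A - w * x = 72.0 - 18 * 1
= 54.0 kN

54.0 kN


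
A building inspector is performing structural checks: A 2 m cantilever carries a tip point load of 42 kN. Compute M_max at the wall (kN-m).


For a cantilever with a point load at the free end:
M_max = P * L = 42 * 2 = 84 kN-m

84 kN-m


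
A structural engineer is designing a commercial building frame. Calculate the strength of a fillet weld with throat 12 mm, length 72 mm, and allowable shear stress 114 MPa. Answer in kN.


Strength = throat * length * allowable stress
= 12 * 72 * 114 N
= 98496 N
= 98.5 kN

98.5 kN


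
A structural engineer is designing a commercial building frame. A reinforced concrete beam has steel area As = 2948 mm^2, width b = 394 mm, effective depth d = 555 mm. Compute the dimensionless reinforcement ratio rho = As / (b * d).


rho = As / (b * d)
= 2948 / (394 * 555)
= 2948 / 218670
= 0.013482 (dimensionless)

0.013482 (dimensionless)


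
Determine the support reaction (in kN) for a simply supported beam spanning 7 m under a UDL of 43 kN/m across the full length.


Total load = w * L = 43 * 7 = 301 kN
By symmetry, each reaction R = total / 2 = 301 / 2 = 150.5 kN

150.5 kN


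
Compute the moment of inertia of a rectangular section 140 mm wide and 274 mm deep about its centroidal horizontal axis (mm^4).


I = b * h^3 / 12
= 140 * 274^3 / 12
= 140 * 20570824 / 12
= 239992946.67 mm^4

239992946.67 mm^4


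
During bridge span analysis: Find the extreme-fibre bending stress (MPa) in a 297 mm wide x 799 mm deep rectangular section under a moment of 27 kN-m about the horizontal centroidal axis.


I = b * h^3 / 12 = 297 * 799^3 / 12 = 12624539375.25 mm^4
y = h / 2 = 799 / 2 = 399.5 mm
M = 27 kN-m = 27000000.0 N-mm
sigma = M * y / I = 27000000.0 * 399.5 / 12624539375.25
= 0.85 MPa

0.85 MPa


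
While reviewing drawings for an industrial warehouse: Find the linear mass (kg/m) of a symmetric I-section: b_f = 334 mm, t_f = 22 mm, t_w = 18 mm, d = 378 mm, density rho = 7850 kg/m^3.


A_flanges = 2 * 334 * 22 = 14696 mm^2
A_web = (378 - 2 * 22) * 18 = 6012 mm^2
A_total = 14696 + 6012 = 20708 mm^2 = 0.020708 m^2
Weight = rho * A = 7850 * 0.020708 = 162.5578 kg/m

162.5578 kg/m


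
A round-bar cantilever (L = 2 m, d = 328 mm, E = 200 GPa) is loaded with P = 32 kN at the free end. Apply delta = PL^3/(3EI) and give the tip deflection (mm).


I = pi * d^4 / 64 = pi * 328^4 / 64 = 568152959.9 mm^4
L = 2000.0 mm, P = 32000.0 N, E = 200000.0 MPa
delta = P * L^3 / (3 * E * I)
= 32000.0 * 2000.0^3 / (3 * 200000.0 * 568152959.9)
= 0.751 mm

0.751 mm


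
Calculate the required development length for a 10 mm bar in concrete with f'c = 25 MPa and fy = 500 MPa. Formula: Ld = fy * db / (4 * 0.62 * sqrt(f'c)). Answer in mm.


Ld = (fy * db) / (4 * 0.62 * sqrt(f'c))
= (500 * 10) / (4 * 0.62 * sqrt(25))
= 5000 / 12.4
= 403.23 mm

403.23 mm


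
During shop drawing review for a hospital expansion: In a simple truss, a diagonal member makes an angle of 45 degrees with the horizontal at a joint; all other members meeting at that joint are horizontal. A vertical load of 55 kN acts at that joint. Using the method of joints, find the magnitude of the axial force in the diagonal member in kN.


At the joint, only the diagonal has a vertical component, so vertical equilibrium gives:
F * sin(45) = 55
F = 55 / sin(45)
= 55 / 0.707107
= 77.78 kN

77.78 kN


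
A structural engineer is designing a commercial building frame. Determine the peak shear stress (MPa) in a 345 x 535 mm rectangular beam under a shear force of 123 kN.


A = b * h = 345 * 535 = 184575 mm^2
V = 123 kN = 123000.0 N
tau_max = 1.5 * V / A = 1.5 * 123000.0 / 184575
= 0.9996 MPa

0.9996 MPa


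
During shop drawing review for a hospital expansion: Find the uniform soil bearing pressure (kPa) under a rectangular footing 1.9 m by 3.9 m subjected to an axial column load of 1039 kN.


A = 1.9 * 3.9 = 7.41 m^2
q = P / A = 1039 / 7.41
= 140.2159 kPa

140.2159 kPa


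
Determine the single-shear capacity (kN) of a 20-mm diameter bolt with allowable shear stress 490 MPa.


A = pi * d^2 / 4 = pi * 20^2 / 4 = 314.1593 mm^2
V = f_v * A / 1000 = 490 * 314.1593 / 1000
= 153.938 kN

153.938 kN


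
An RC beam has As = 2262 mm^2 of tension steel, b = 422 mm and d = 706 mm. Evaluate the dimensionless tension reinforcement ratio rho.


rho = As / (b * d)
= 2262 / (422 * 706)
= 2262 / 297932
= 0.007592 (dimensionless)

0.007592 (dimensionless)


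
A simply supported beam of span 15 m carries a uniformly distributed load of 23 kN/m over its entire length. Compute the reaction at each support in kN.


Total load = w * L = 23 * 15 = 345 kN
By symmetry, each reaction R = total / 2 = 345 / 2 = 172.5 kN

172.5 kN


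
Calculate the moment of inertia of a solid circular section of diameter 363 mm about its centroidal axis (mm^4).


r = d / 2 = 363 / 2 = 181.5 mm
I = pi * r^4 / 4 = pi * 181.5^4 / 4
= 852307674.19 mm^4

852307674.19 mm^4


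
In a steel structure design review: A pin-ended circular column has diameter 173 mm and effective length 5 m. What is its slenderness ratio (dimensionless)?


Radius of gyration r = d / 4 = 173 / 4 = 43.25 mm
L_eff = 5000.0 mm
Slenderness ratio = L / r = 5000.0 / 43.25 = 115.61 (dimensionless)

115.61 (dimensionless)


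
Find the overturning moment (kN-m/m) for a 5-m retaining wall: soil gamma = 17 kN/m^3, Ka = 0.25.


Pa = 0.5 * Ka * gamma * H^2
= 0.5 * 0.25 * 17 * 5^2
= 53.125 kN/m
Arm = H / 3 = 5 / 3 = 1.6667 m
Mo = Pa * arm = Pa * H / 3 = 53.125 * 5 / 3 = 88.5417 kN-m/m

88.5417 kN-m/m


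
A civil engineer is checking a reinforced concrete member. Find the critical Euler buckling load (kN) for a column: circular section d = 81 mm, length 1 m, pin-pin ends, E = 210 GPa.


I = pi * d^4 / 64 = 2113050.98 mm^4
L = 1000.0 mm
P_cr = pi^2 * E * I / L^2
= 9.8696 * 210000.0 * 2113050.98 / 1000.0^2
= 4379545.21 N = 4379.5452 kN

4379.5452 kN


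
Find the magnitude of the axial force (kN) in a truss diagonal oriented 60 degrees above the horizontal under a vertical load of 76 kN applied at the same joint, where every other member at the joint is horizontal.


At the joint, only the diagonal has a vertical component, so vertical equilibrium gives:
F * sin(60) = 76
F = 76 / sin(60)
= 76 / 0.866025
= 87.76 kN

87.76 kN


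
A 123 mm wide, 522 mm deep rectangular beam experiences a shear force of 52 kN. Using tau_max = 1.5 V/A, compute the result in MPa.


A = b * h = 123 * 522 = 64206 mm^2
V = 52 kN = 52000.0 N
tau_max = 1.5 * V / A = 1.5 * 52000.0 / 64206
= 1.2148 MPa

1.2148 MPa


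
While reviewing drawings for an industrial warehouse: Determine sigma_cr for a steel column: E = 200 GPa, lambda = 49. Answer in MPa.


sigma_cr = pi^2 * E / lambda^2
= 9.8696 * 200000.0 / 49^2
= 9.8696 * 200000.0 / 2401
= 822.1245 MPa

822.1245 MPa


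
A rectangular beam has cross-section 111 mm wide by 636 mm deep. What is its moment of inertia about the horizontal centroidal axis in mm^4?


I = b * h^3 / 12
= 111 * 636^3 / 12
= 111 * 257259456 / 12
= 2379649968.0 mm^4

2379649968.0 mm^4


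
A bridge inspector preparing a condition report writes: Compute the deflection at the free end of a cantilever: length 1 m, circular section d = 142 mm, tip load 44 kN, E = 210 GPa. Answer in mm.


I = pi * d^4 / 64 = pi * 142^4 / 64 = 19958287.59 mm^4
L = 1000.0 mm, P = 44000.0 N, E = 210000.0 MPa
delta = P * L^3 / (3 * E * I)
= 44000.0 * 1000.0^3 / (3 * 210000.0 * 19958287.59)
= 3.4994 mm

3.4994 mm


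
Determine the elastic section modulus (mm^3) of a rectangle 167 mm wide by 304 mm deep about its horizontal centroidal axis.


S = b * h^2 / 6
= 167 * 304^2 / 6
= 167 * 92416 / 6
= 2572245.33 mm^3

2572245.33 mm^3


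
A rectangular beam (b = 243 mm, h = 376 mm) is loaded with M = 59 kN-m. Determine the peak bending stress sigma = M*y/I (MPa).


I = b * h^3 / 12 = 243 * 376^3 / 12 = 1076436864.0 mm^4
y = h / 2 = 376 / 2 = 188.0 mm
M = 59 kN-m = 59000000.0 N-mm
sigma = M * y / I = 59000000.0 * 188.0 / 1076436864.0
= 10.3 MPa

10.3 MPa


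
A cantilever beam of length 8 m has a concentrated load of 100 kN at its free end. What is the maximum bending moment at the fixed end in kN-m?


For a cantilever with a point load at the free end:
M_max = P * L = 100 * 8 = 800 kN-m

800 kN-m


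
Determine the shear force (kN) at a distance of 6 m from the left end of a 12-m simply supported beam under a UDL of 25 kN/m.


R_A = w * L / 2 = 25 * 12 / 2 = 150.0 kN
V(x) = R_A - w * x = 150.0 - 25 * 6
= 0.0 kN

0.0 kN


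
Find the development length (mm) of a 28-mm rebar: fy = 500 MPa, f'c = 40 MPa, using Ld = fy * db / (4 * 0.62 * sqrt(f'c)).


Ld = (fy * db) / (4 * 0.62 * sqrt(f'c))
= (500 * 28) / (4 * 0.62 * sqrt(40))
= 14000 / 15.6849
= 892.58 mm

892.58 mm


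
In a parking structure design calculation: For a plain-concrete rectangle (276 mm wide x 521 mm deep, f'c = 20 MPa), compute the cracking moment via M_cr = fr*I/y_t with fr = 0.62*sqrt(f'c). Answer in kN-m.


fr = 0.62 * sqrt(20) = 0.62 * 4.4721 = 2.7727 MPa
I = 276 * 521^3 / 12 = 3252677503.0 mm^4
y_t = 260.5 mm
M_cr = fr * I / y_t = 2.7727 * 3252677503.0 / 260.5 N-mm
= 34.621 kN-m

34.621 kN-m


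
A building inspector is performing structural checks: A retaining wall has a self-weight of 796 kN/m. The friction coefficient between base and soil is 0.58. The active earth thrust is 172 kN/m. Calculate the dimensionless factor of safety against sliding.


Resisting force = mu * W = 0.58 * 796 = 461.68 kN/m
FOS = Resisting / Driving = 461.68 / 172
= 2.6842 (dimensionless)

2.6842 (dimensionless)
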